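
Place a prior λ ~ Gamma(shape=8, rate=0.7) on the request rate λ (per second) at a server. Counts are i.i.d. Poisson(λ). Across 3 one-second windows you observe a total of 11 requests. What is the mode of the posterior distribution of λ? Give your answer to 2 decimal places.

λ̂_MAP = 4.86

Σxᵢ = 11, n = 3.
Posterior ∝ λ^7e^(−0.7λ) · λ^11e^(−3λ) = λ^18e^(−3.7λ), i.e. Gamma(shape=19, rate=3.7).
The mode of a Gamma(a, b) with a ≥ 1 (shape–rate) is (a−1)/b = 18/3.7 ≈ 4.86.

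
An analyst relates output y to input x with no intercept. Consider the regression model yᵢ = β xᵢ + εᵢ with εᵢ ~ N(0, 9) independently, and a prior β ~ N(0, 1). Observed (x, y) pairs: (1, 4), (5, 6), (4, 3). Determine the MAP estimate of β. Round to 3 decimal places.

log p(β | y) = −Σ(yᵢ − βxᵢ)²/(2·9) − β²/(2·1) + const.
Setting the derivative to zero: Σxᵢ(yᵢ − βxᵢ)/9 − β/1 = 0, so β = Σxᵢyᵢ / (Σxᵢ² + σ²/τ²).
Σxᵢyᵢ = 1·4 + 5·6 + 4·3 = 46; Σxᵢ² = 42; σ²/τ² = 9.
β̂_MAP = 46 / (42 + 9) = 46/51 ≈ 0.902.

β̂_MAP = 0.902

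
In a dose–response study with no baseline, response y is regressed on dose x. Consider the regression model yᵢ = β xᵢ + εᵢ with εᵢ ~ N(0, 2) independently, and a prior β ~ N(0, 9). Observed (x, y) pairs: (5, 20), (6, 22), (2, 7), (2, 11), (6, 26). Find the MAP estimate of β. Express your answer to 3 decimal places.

β̂_MAP = 4.030

log p(β | y) = −Σ(yᵢ − βxᵢ)²/(2·2) − β²/(2·9) + const.
Setting the derivative to zero: Σxᵢ(yᵢ − βxᵢ)/2 − β/9 = 0, so β = Σxᵢyᵢ / (Σxᵢ² + σ²/τ²).
Σxᵢyᵢ = 5·20 + 6·22 + 2·7 + 2·11 + 6·26 = 424; Σxᵢ² = 105; σ²/τ² = 2/9.
β̂_MAP = 424 / (105 + 2/9) = 424/(947/9) = 3816/947 ≈ 4.030.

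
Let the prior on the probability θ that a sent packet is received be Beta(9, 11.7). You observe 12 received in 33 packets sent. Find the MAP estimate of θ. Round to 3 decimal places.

Prior: Beta(9, 11.7).
Data: 12 successes in 33 trials. The binomial likelihood contributes θ^12(1−θ)^21, so the posterior is Beta(9+12, 11.7+21) = Beta(21, 32.7).
For Beta(a, b) with a, b > 1 the mode is (a−1)/(a+b−2) = 20/51.7 ≈ 0.387.

θ̂_MAP = 0.387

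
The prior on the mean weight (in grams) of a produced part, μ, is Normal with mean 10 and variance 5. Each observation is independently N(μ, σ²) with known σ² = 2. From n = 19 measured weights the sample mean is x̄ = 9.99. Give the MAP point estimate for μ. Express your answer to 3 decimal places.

μ̂_MAP = 9.990

n = 19, x̄ = 9.99.
For a Normal prior and Normal likelihood with known variance, the posterior is Normal; its mode equals its mean, the precision-weighted average.
Prior precision 1/σ₀² = 1/5 = 0.2; data precision n/σ² = 19/2 = 9.5.
μ̂ = (0.2·10 + 9.5·9.99) / (0.2 + 9.5) = 96.905/9.7 = 19381/1940 ≈ 9.990.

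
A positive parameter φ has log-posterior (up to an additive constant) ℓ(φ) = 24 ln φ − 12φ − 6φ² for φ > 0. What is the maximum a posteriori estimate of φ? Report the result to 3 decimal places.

ℓ'(φ) = 24/φ − 12 − 12φ. Setting this to zero and multiplying by φ: 12φ² + 12φ − 24 = 0.
φ = (−12 + √(12² + 4·12·24)) / (2·12) = (−12 + √1296) / 24 = (−12 + 36)/24 = 1.
ℓ''(φ) = −24/φ² − 12 < 0, confirming a maximum.

φ̂_MAP = 1.000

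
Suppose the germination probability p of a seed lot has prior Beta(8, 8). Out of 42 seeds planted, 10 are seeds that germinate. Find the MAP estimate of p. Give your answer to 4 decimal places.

Prior: Beta(8, 8).
Data: 10 successes in 42 trials. The binomial likelihood contributes p^10(1−p)^32, so the posterior is Beta(8+10, 8+32) = Beta(18, 40).
For Beta(a, b) with a, b > 1 the mode is (a−1)/(a+b−2) = 17/56 ≈ 0.3036.

p̂_MAP = 0.3036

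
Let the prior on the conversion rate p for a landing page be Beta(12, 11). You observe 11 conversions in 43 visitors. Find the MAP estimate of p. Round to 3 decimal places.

Prior: Beta(12, 11).
Data: 11 successes in 43 trials. The binomial likelihood contributes p^11(1−p)^32, so the posterior is Beta(12+11, 11+32) = Beta(23, 43).
For Beta(a, b) with a, b > 1 the mode is (a−1)/(a+b−2) = 22/64 ≈ 0.344.

p̂_MAP = 0.344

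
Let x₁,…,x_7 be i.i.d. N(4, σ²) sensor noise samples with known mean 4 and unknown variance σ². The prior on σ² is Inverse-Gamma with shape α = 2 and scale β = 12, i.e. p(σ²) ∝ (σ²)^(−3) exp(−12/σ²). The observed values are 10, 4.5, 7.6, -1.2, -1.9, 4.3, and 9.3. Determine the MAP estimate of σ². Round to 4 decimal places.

Sum of squared deviations about the known mean: SS = (10−4)² + (4.5−4)² + (7.6−4)² + (-1.2−4)² + (-1.9−4)² + (4.3−4)² + (9.3−4)² = 139.24.
The Normal likelihood contributes (σ²)^(−n/2) exp(−SS/(2σ²)), so the posterior is Inverse-Gamma(α + n/2, β + SS/2) = Inverse-Gamma(5.5, 81.62).
The mode of Inverse-Gamma(a, b) is b/(a+1) = 81.62/6.5 ≈ 12.5569.

σ̂²_MAP = 12.5569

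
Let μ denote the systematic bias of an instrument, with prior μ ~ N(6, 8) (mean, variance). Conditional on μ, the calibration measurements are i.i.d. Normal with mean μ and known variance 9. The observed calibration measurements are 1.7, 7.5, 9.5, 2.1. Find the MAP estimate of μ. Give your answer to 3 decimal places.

μ̂_MAP = 5.376

n = 4; x̄ = (1.7 + 7.5 + 9.5 + 2.1)/4 = 20.8/4 = 5.2.
For a Normal prior and Normal likelihood with known variance, the posterior is Normal; its mode equals its mean, the precision-weighted average.
Prior precision 1/σ₀² = 1/8 = 0.125; data precision n/σ² = 4/9.
μ̂ = (0.125·6 + (4/9)·5.2) / (0.125 + 4/9) = (551/180)/(41/72) = 1102/205 ≈ 5.376.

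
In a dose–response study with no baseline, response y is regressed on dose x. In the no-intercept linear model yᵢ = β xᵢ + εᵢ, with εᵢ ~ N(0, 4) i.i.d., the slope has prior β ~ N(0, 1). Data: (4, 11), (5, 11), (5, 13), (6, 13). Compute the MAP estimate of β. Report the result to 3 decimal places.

β̂_MAP = 2.283

log p(β | y) = −Σ(yᵢ − βxᵢ)²/(2·4) − β²/(2·1) + const.
Setting the derivative to zero: Σxᵢ(yᵢ − βxᵢ)/4 − β/1 = 0, so β = Σxᵢyᵢ / (Σxᵢ² + σ²/τ²).
Σxᵢyᵢ = 4·11 + 5·11 + 5·13 + 6·13 = 242; Σxᵢ² = 102; σ²/τ² = 4.
β̂_MAP = 242 / (102 + 4) = 242/106 ≈ 2.283.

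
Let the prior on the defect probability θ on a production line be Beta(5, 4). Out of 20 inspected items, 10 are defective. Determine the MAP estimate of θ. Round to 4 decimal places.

θ̂_MAP = 0.5185

Prior: Beta(5, 4).
Data: 10 successes in 20 trials. The binomial likelihood contributes θ^10(1−θ)^10, so the posterior is Beta(5+10, 4+10) = Beta(15, 14).
For Beta(a, b) with a, b > 1 the mode is (a−1)/(a+b−2) = 14/27 ≈ 0.5185.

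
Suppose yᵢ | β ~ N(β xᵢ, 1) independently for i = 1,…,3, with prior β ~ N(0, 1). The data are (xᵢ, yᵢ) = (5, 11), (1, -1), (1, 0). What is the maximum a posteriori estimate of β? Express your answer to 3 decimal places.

β̂_MAP = 1.929

log p(β | y) = −Σ(yᵢ − βxᵢ)²/(2·1) − β²/(2·1) + const.
Setting the derivative to zero: Σxᵢ(yᵢ − βxᵢ)/1 − β/1 = 0, so β = Σxᵢyᵢ / (Σxᵢ² + σ²/τ²).
Σxᵢyᵢ = 5·11 + 1·(-1) + 1·0 = 54; Σxᵢ² = 27; σ²/τ² = 1.
β̂_MAP = 54 / (27 + 1) = 54/28 ≈ 1.929.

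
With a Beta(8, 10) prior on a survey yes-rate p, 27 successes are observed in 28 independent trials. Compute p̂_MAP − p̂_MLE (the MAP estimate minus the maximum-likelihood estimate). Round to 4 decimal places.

MAP − MLE = -0.1916

Posterior is Beta(35, 11); MAP = (35−1)/(46−2) = 34/44 ≈ 0.77273.
MLE ignores the prior: p̂_MLE = k/n = 27/28 ≈ 0.96429.
Difference = 34/44 − 27/28 = -59/308 ≈ -0.1916.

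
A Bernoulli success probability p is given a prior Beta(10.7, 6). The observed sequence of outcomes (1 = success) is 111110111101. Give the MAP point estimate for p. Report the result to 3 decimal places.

Prior: Beta(10.7, 6).
Data: 10 successes in 12 trials (from the sequence). The binomial likelihood contributes p^10(1−p)^2, so the posterior is Beta(10.7+10, 6+2) = Beta(20.7, 8).
For Beta(a, b) with a, b > 1 the mode is (a−1)/(a+b−2) = 19.7/26.7 ≈ 0.738.

p̂_MAP = 0.738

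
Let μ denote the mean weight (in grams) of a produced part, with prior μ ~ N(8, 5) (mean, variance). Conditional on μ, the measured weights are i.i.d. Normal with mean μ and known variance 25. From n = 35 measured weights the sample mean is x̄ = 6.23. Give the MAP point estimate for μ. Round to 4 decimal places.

n = 35, x̄ = 6.23.
For a Normal prior and Normal likelihood with known variance, the posterior is Normal; its mode equals its mean, the precision-weighted average.
Prior precision 1/σ₀² = 1/5 = 0.2; data precision n/σ² = 35/25 = 1.4.
μ̂ = (0.2·8 + 1.4·6.23) / (0.2 + 1.4) = 10.322/1.6 = 6.45125 ≈ 6.4513.

μ̂_MAP = 6.4513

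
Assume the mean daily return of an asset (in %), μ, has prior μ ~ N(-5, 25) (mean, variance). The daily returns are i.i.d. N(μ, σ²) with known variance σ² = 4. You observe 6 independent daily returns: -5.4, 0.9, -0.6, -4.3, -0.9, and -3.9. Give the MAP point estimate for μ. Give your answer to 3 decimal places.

n = 6; x̄ = ((-5.4) + 0.9 + (-0.6) + (-4.3) + (-0.9) + (-3.9))/6 = -14.2/6 = -71/30 ≈ -2.3667.
For a Normal prior and Normal likelihood with known variance, the posterior is Normal; its mode equals its mean, the precision-weighted average.
Prior precision 1/σ₀² = 1/25 = 0.04; data precision n/σ² = 6/4 = 1.5.
μ̂ = (0.04·(-5) + 1.5·(-71/30)) / (0.04 + 1.5) = (-3.75)/1.54 = -375/154 ≈ -2.435.

μ̂_MAP = -2.435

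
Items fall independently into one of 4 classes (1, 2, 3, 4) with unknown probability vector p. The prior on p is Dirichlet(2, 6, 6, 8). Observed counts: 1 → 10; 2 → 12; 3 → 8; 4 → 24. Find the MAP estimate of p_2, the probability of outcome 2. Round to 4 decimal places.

The posterior is Dirichlet(αᵢ + nᵢ) = Dirichlet(12, 18, 14, 32).
For a Dirichlet(a₁,…,a_K) with all aᵢ > 1, the mode has j-th component (aⱼ − 1)/(Σaᵢ − K).
Here Σaᵢ = 76 and K = 4, so p_2 = (18 − 1)/(76 − 4) = 17/72 ≈ 0.2361.

MAP estimate: 0.2361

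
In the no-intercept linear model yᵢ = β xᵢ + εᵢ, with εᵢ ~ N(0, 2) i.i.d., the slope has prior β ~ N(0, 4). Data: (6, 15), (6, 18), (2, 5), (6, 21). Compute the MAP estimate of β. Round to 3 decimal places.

β̂_MAP = 2.969

log p(β | y) = −Σ(yᵢ − βxᵢ)²/(2·2) − β²/(2·4) + const.
Setting the derivative to zero: Σxᵢ(yᵢ − βxᵢ)/2 − β/4 = 0, so β = Σxᵢyᵢ / (Σxᵢ² + σ²/τ²).
Σxᵢyᵢ = 6·15 + 6·18 + 2·5 + 6·21 = 334; Σxᵢ² = 112; σ²/τ² = 0.5.
β̂_MAP = 334 / (112 + 0.5) = 334/112.5 ≈ 2.969.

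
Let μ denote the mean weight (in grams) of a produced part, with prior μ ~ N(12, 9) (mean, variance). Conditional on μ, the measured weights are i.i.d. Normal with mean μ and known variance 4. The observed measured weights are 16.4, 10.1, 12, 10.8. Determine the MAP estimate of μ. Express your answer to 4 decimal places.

n = 4; x̄ = (16.4 + 10.1 + 12 + 10.8)/4 = 49.3/4 = 12.325.
For a Normal prior and Normal likelihood with known variance, the posterior is Normal; its mode equals its mean, the precision-weighted average.
Prior precision 1/σ₀² = 1/9; data precision n/σ² = 4/4 = 1.
μ̂ = ((1/9)·12 + 1·12.325) / (1/9 + 1) = (1639/120)/(10/9) = 12.2925.

μ̂_MAP = 12.2925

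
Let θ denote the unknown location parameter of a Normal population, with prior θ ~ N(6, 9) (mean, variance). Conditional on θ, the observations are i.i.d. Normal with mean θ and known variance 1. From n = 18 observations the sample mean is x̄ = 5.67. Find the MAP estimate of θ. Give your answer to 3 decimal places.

n = 18, x̄ = 5.67.
For a Normal prior and Normal likelihood with known variance, the posterior is Normal; its mode equals its mean, the precision-weighted average.
Prior precision 1/σ₀² = 1/9; data precision n/σ² = 18/1 = 18.
θ̂ = ((1/9)·6 + 18·5.67) / (1/9 + 18) = (15409/150)/(163/9) = 46227/8150 ≈ 5.672.

θ̂_MAP = 5.672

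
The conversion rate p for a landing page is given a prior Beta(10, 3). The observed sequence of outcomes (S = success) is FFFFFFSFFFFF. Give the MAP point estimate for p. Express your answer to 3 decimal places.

p̂_MAP = 0.435

Prior: Beta(10, 3).
Data: 1 success in 12 trials (from the sequence). The binomial likelihood contributes p(1−p)^11, so the posterior is Beta(10+1, 3+11) = Beta(11, 14).
For Beta(a, b) with a, b > 1 the mode is (a−1)/(a+b−2) = 10/23 ≈ 0.435.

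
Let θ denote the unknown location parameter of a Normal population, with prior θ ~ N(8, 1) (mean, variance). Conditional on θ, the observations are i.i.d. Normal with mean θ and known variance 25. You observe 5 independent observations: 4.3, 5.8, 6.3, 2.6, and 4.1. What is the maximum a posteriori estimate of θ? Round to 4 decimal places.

θ̂_MAP = 7.4367

n = 5; x̄ = (4.3 + 5.8 + 6.3 + 2.6 + 4.1)/5 = 23.1/5 = 4.62.
For a Normal prior and Normal likelihood with known variance, the posterior is Normal; its mode equals its mean, the precision-weighted average.
Prior precision 1/σ₀² = 1/1 = 1; data precision n/σ² = 5/25 = 0.2.
θ̂ = (1·8 + 0.2·4.62) / (1 + 0.2) = 8.924/1.2 = 2231/300 ≈ 7.4367.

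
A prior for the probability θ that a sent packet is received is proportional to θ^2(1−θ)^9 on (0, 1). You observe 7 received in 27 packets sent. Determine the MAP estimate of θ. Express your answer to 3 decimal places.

The prior density ∝ θ^2(1−θ)^9 is the kernel of Beta(3, 10).
Data: 7 successes in 27 trials. The binomial likelihood contributes θ^7(1−θ)^20, so the posterior is Beta(3+7, 10+20) = Beta(10, 30).
For Beta(a, b) with a, b > 1 the mode is (a−1)/(a+b−2) = 9/38 ≈ 0.237.

θ̂_MAP = 0.237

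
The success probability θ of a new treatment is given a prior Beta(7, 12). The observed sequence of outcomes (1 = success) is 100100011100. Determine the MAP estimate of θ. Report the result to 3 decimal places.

θ̂_MAP = 0.379

Prior: Beta(7, 12).
Data: 5 successes in 12 trials (from the sequence). The binomial likelihood contributes θ^5(1−θ)^7, so the posterior is Beta(7+5, 12+7) = Beta(12, 19).
For Beta(a, b) with a, b > 1 the mode is (a−1)/(a+b−2) = 11/29 ≈ 0.379.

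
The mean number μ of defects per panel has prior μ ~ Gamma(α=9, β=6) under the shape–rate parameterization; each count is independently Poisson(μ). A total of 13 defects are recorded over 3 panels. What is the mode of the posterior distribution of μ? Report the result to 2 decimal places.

μ̂_MAP = 2.33

Σxᵢ = 13, n = 3.
Posterior ∝ μ^8e^(−6μ) · μ^13e^(−3μ) = μ^21e^(−9μ), i.e. Gamma(shape=22, rate=9).
The mode of a Gamma(a, b) with a ≥ 1 (shape–rate) is (a−1)/b = 21/9 ≈ 2.33.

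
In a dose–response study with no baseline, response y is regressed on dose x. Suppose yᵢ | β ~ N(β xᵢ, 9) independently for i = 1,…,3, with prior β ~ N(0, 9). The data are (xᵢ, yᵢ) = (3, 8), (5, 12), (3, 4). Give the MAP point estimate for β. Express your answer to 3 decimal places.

β̂_MAP = 2.182

log p(β | y) = −Σ(yᵢ − βxᵢ)²/(2·9) − β²/(2·9) + const.
Setting the derivative to zero: Σxᵢ(yᵢ − βxᵢ)/9 − β/9 = 0, so β = Σxᵢyᵢ / (Σxᵢ² + σ²/τ²).
Σxᵢyᵢ = 3·8 + 5·12 + 3·4 = 96; Σxᵢ² = 43; σ²/τ² = 1.
β̂_MAP = 96 / (43 + 1) = 96/44 ≈ 2.182.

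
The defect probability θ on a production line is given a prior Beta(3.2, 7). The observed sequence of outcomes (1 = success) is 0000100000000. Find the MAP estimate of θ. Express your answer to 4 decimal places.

θ̂_MAP = 0.1509

Prior: Beta(3.2, 7).
Data: 1 success in 13 trials (from the sequence). The binomial likelihood contributes θ(1−θ)^12, so the posterior is Beta(3.2+1, 7+12) = Beta(4.2, 19).
For Beta(a, b) with a, b > 1 the mode is (a−1)/(a+b−2) = 3.2/21.2 ≈ 0.1509.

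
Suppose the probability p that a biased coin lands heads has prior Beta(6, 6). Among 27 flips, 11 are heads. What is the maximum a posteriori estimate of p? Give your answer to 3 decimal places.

Prior: Beta(6, 6).
Data: 11 successes in 27 trials. The binomial likelihood contributes p^11(1−p)^16, so the posterior is Beta(6+11, 6+16) = Beta(17, 22).
For Beta(a, b) with a, b > 1 the mode is (a−1)/(a+b−2) = 16/37 ≈ 0.432.

p̂_MAP = 0.432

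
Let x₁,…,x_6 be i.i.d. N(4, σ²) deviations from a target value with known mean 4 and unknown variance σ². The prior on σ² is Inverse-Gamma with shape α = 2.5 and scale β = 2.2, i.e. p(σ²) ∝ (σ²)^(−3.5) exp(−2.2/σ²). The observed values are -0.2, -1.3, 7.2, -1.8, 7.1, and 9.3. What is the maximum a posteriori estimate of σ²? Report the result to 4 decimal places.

Sum of squared deviations about the known mean: SS = (-0.2−4)² + (-1.3−4)² + (7.2−4)² + (-1.8−4)² + (7.1−4)² + (9.3−4)² = 127.31.
The Normal likelihood contributes (σ²)^(−n/2) exp(−SS/(2σ²)), so the posterior is Inverse-Gamma(α + n/2, β + SS/2) = Inverse-Gamma(5.5, 65.855).
The mode of Inverse-Gamma(a, b) is b/(a+1) = 65.855/6.5 ≈ 10.1315.

σ̂²_MAP = 10.1315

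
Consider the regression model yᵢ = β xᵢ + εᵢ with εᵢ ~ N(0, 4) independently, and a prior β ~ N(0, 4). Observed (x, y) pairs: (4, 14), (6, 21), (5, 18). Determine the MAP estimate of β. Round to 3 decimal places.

log p(β | y) = −Σ(yᵢ − βxᵢ)²/(2·4) − β²/(2·4) + const.
Setting the derivative to zero: Σxᵢ(yᵢ − βxᵢ)/4 − β/4 = 0, so β = Σxᵢyᵢ / (Σxᵢ² + σ²/τ²).
Σxᵢyᵢ = 4·14 + 6·21 + 5·18 = 272; Σxᵢ² = 77; σ²/τ² = 1.
β̂_MAP = 272 / (77 + 1) = 272/78 ≈ 3.487.

β̂_MAP = 3.487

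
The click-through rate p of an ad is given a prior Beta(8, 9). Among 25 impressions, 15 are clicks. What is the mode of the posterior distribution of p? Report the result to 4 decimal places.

p̂_MAP = 0.5500

Prior: Beta(8, 9).
Data: 15 successes in 25 trials. The binomial likelihood contributes p^15(1−p)^10, so the posterior is Beta(8+15, 9+10) = Beta(23, 19).
For Beta(a, b) with a, b > 1 the mode is (a−1)/(a+b−2) = 22/40 ≈ 0.5500.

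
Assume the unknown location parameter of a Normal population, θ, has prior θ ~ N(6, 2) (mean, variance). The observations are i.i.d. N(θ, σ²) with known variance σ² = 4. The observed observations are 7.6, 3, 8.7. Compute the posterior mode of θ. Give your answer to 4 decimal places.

θ̂_MAP = 6.2600

n = 3; x̄ = (7.6 + 3 + 8.7)/3 = 19.3/3 = 193/30 ≈ 6.4333.
For a Normal prior and Normal likelihood with known variance, the posterior is Normal; its mode equals its mean, the precision-weighted average.
Prior precision 1/σ₀² = 1/2 = 0.5; data precision n/σ² = 3/4 = 0.75.
θ̂ = (0.5·6 + 0.75·(193/30)) / (0.5 + 0.75) = 7.825/1.25 = 6.2600.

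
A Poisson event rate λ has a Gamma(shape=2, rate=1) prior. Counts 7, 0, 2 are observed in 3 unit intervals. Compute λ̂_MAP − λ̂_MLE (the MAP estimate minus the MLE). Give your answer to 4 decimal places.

MAP − MLE = -0.5000

Σxᵢ = 9. Posterior is Gamma(11, 4); MAP = (11−1)/4 = 10/4 ≈ 2.50000.
MLE = x̄ = 9/3 ≈ 3.00000.
Difference = 10/4 − 9/3 = -1/2 ≈ -0.5000.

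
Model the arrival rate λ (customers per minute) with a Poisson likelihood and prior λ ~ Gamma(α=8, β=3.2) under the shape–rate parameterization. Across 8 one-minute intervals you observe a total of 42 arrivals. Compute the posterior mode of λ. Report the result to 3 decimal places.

λ̂_MAP = 4.375

Σxᵢ = 42, n = 8.
Posterior ∝ λ^7e^(−3.2λ) · λ^42e^(−8λ) = λ^49e^(−11.2λ), i.e. Gamma(shape=50, rate=11.2).
The mode of a Gamma(a, b) with a ≥ 1 (shape–rate) is (a−1)/b = 49/11.2 ≈ 4.375.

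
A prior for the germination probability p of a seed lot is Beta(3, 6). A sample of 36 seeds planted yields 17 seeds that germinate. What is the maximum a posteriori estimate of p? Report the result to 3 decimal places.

Prior: Beta(3, 6).
Data: 17 successes in 36 trials. The binomial likelihood contributes p^17(1−p)^19, so the posterior is Beta(3+17, 6+19) = Beta(20, 25).
For Beta(a, b) with a, b > 1 the mode is (a−1)/(a+b−2) = 19/43 ≈ 0.442.

p̂_MAP = 0.442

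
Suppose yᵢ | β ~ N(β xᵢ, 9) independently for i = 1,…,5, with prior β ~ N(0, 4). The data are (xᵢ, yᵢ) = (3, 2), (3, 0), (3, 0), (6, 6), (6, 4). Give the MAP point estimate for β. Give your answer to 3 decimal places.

log p(β | y) = −Σ(yᵢ − βxᵢ)²/(2·9) − β²/(2·4) + const.
Setting the derivative to zero: Σxᵢ(yᵢ − βxᵢ)/9 − β/4 = 0, so β = Σxᵢyᵢ / (Σxᵢ² + σ²/τ²).
Σxᵢyᵢ = 3·2 + 3·0 + 3·0 + 6·6 + 6·4 = 66; Σxᵢ² = 99; σ²/τ² = 2.25.
β̂_MAP = 66 / (99 + 2.25) = 66/101.25 ≈ 0.652.

β̂_MAP = 0.652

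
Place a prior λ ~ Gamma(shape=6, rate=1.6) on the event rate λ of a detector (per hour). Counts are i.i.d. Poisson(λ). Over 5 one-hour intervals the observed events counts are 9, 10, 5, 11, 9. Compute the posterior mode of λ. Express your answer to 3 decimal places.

λ̂_MAP = 7.424

Σxᵢ = 9+10+5+11+9 = 44, with n = 5.
Posterior ∝ λ^5e^(−1.6λ) · λ^44e^(−5λ) = λ^49e^(−6.6λ), i.e. Gamma(shape=50, rate=6.6).
The mode of a Gamma(a, b) with a ≥ 1 (shape–rate) is (a−1)/b = 49/6.6 ≈ 7.424.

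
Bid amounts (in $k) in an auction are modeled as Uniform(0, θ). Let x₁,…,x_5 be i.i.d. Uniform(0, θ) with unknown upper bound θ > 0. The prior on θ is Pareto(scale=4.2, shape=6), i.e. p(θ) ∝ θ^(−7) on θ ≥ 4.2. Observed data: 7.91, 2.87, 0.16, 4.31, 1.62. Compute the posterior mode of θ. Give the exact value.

The Uniform(0, θ) likelihood is θ^(−n) for θ ≥ max(xᵢ), zero otherwise. Here max(xᵢ) = 7.91.
Posterior ∝ θ^(−7) · θ^(−5) = θ^(−12) on θ ≥ max(4.2, 7.91) = 7.91.
This density is strictly decreasing in θ, so the posterior mode lies at the lower boundary of the support.

θ̂_MAP = 7.91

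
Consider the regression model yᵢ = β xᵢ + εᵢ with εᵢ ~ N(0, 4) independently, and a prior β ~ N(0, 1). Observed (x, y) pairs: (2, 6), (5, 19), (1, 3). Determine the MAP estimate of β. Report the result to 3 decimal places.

β̂_MAP = 3.235

log p(β | y) = −Σ(yᵢ − βxᵢ)²/(2·4) − β²/(2·1) + const.
Setting the derivative to zero: Σxᵢ(yᵢ − βxᵢ)/4 − β/1 = 0, so β = Σxᵢyᵢ / (Σxᵢ² + σ²/τ²).
Σxᵢyᵢ = 2·6 + 5·19 + 1·3 = 110; Σxᵢ² = 30; σ²/τ² = 4.
β̂_MAP = 110 / (30 + 4) = 110/34 ≈ 3.235.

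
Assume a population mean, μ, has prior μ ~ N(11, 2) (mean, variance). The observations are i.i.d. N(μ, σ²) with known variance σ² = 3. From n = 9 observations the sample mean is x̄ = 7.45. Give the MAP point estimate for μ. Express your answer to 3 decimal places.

μ̂_MAP = 7.957

n = 9, x̄ = 7.45.
For a Normal prior and Normal likelihood with known variance, the posterior is Normal; its mode equals its mean, the precision-weighted average.
Prior precision 1/σ₀² = 1/2 = 0.5; data precision n/σ² = 9/3 = 3.
μ̂ = (0.5·11 + 3·7.45) / (0.5 + 3) = 27.85/3.5 = 557/70 ≈ 7.957.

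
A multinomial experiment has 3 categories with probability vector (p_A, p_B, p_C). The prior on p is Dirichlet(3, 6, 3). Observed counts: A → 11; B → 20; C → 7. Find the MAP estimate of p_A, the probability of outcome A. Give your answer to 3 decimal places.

MAP estimate of p_A = 0.277

The posterior is Dirichlet(αᵢ + nᵢ) = Dirichlet(14, 26, 10).
For a Dirichlet(a₁,…,a_K) with all aᵢ > 1, the mode has j-th component (aⱼ − 1)/(Σaᵢ − K).
Here Σaᵢ = 50 and K = 3, so p_A = (14 − 1)/(50 − 3) = 13/47 ≈ 0.277.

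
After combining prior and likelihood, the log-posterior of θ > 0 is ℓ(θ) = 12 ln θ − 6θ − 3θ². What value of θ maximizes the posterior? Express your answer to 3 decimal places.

ℓ'(θ) = 12/θ − 6 − 6θ. Setting this to zero and multiplying by θ: 6θ² + 6θ − 12 = 0.
θ = (−6 + √(6² + 4·6·12)) / (2·6) = (−6 + √324) / 12 = (−6 + 18)/12 = 1.
ℓ''(θ) = −12/θ² − 6 < 0, confirming a maximum.

θ̂_MAP = 1.000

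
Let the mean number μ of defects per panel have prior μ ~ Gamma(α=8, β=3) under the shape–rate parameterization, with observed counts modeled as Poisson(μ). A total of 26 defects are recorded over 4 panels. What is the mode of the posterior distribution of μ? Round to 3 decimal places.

μ̂_MAP = 4.714

Σxᵢ = 26, n = 4.
Posterior ∝ μ^7e^(−3μ) · μ^26e^(−4μ) = μ^33e^(−7μ), i.e. Gamma(shape=34, rate=7).
The mode of a Gamma(a, b) with a ≥ 1 (shape–rate) is (a−1)/b = 33/7 ≈ 4.714.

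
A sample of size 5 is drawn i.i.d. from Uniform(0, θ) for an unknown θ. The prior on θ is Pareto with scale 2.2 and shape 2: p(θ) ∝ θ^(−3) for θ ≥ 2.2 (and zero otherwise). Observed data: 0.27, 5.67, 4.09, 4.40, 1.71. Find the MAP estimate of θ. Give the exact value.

The Uniform(0, θ) likelihood is θ^(−n) for θ ≥ max(xᵢ), zero otherwise. Here max(xᵢ) = 5.67.
Posterior ∝ θ^(−3) · θ^(−5) = θ^(−8) on θ ≥ max(2.2, 5.67) = 5.67.
This density is strictly decreasing in θ, so the posterior mode lies at the lower boundary of the support.

θ̂_MAP = 5.67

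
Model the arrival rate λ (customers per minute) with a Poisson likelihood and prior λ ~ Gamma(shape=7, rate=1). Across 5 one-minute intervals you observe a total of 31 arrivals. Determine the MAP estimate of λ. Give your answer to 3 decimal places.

Σxᵢ = 31, n = 5.
Posterior ∝ λ^6e^(−1λ) · λ^31e^(−5λ) = λ^37e^(−6λ), i.e. Gamma(shape=38, rate=6).
The mode of a Gamma(a, b) with a ≥ 1 (shape–rate) is (a−1)/b = 37/6 ≈ 6.167.

λ̂_MAP = 6.167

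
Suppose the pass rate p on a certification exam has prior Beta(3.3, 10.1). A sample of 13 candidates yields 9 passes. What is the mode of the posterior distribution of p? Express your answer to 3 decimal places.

p̂_MAP = 0.463

Prior: Beta(3.3, 10.1).
Data: 9 successes in 13 trials. The binomial likelihood contributes p^9(1−p)^4, so the posterior is Beta(3.3+9, 10.1+4) = Beta(12.3, 14.1).
For Beta(a, b) with a, b > 1 the mode is (a−1)/(a+b−2) = 11.3/24.4 ≈ 0.463.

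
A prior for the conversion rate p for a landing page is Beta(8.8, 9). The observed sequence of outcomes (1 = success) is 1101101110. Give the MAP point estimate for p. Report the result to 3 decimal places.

p̂_MAP = 0.574

Prior: Beta(8.8, 9).
Data: 7 successes in 10 trials (from the sequence). The binomial likelihood contributes p^7(1−p)^3, so the posterior is Beta(8.8+7, 9+3) = Beta(15.8, 12).
For Beta(a, b) with a, b > 1 the mode is (a−1)/(a+b−2) = 14.8/25.8 ≈ 0.574.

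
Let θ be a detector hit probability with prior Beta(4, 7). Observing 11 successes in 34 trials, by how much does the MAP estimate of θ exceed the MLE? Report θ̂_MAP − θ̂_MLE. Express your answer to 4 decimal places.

MAP − MLE = 0.0021

Posterior is Beta(15, 30); MAP = (15−1)/(45−2) = 14/43 ≈ 0.32558.
MLE ignores the prior: θ̂_MLE = k/n = 11/34 ≈ 0.32353.
Difference = 14/43 − 11/34 = 3/1462 ≈ 0.0021.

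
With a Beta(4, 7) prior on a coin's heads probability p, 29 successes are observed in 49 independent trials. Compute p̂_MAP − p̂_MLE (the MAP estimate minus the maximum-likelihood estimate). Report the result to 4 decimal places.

Posterior is Beta(33, 27); MAP = (33−1)/(60−2) = 32/58 ≈ 0.55172.
MLE ignores the prior: p̂_MLE = k/n = 29/49 ≈ 0.59184.
Difference = 32/58 − 29/49 = -57/1421 ≈ -0.0401.

MAP − MLE = -0.0401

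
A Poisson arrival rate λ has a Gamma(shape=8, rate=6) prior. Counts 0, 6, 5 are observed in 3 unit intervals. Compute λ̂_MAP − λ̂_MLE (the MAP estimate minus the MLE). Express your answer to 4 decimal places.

Σxᵢ = 11. Posterior is Gamma(19, 9); MAP = (19−1)/9 = 18/9 ≈ 2.00000.
MLE = x̄ = 11/3 ≈ 3.66667.
Difference = 18/9 − 11/3 = -5/3 ≈ -1.6667.

MAP − MLE = -1.6667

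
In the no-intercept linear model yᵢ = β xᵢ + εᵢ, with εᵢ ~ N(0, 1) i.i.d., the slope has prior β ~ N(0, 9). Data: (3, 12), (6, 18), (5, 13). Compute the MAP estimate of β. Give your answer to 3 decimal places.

β̂_MAP = 2.981

log p(β | y) = −Σ(yᵢ − βxᵢ)²/(2·1) − β²/(2·9) + const.
Setting the derivative to zero: Σxᵢ(yᵢ − βxᵢ)/1 − β/9 = 0, so β = Σxᵢyᵢ / (Σxᵢ² + σ²/τ²).
Σxᵢyᵢ = 3·12 + 6·18 + 5·13 = 209; Σxᵢ² = 70; σ²/τ² = 1/9.
β̂_MAP = 209 / (70 + 1/9) = 209/(631/9) = 1881/631 ≈ 2.981.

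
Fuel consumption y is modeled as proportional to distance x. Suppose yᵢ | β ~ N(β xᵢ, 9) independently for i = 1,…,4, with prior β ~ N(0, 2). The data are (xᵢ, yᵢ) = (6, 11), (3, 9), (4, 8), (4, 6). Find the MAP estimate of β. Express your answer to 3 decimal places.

log p(β | y) = −Σ(yᵢ − βxᵢ)²/(2·9) − β²/(2·2) + const.
Setting the derivative to zero: Σxᵢ(yᵢ − βxᵢ)/9 − β/2 = 0, so β = Σxᵢyᵢ / (Σxᵢ² + σ²/τ²).
Σxᵢyᵢ = 6·11 + 3·9 + 4·8 + 4·6 = 149; Σxᵢ² = 77; σ²/τ² = 4.5.
β̂_MAP = 149 / (77 + 4.5) = 149/81.5 ≈ 1.828.

β̂_MAP = 1.828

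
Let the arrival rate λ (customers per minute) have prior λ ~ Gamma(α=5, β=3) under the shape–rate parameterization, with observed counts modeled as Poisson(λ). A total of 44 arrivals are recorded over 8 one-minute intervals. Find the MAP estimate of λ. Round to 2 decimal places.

Σxᵢ = 44, n = 8.
Posterior ∝ λ^4e^(−3λ) · λ^44e^(−8λ) = λ^48e^(−11λ), i.e. Gamma(shape=49, rate=11).
The mode of a Gamma(a, b) with a ≥ 1 (shape–rate) is (a−1)/b = 48/11 ≈ 4.36.

λ̂_MAP = 4.36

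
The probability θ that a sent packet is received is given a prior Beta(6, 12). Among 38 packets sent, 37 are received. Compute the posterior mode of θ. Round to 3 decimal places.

θ̂_MAP = 0.778

Prior: Beta(6, 12).
Data: 37 successes in 38 trials. The binomial likelihood contributes θ^37(1−θ)^1, so the posterior is Beta(6+37, 12+1) = Beta(43, 13).
For Beta(a, b) with a, b > 1 the mode is (a−1)/(a+b−2) = 42/54 ≈ 0.778.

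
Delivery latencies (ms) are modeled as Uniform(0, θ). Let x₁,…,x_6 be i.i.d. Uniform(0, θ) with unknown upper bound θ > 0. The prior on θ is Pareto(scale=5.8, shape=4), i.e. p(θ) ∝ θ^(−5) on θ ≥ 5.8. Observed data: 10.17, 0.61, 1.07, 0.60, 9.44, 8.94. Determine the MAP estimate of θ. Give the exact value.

θ̂_MAP = 10.17

The Uniform(0, θ) likelihood is θ^(−n) for θ ≥ max(xᵢ), zero otherwise. Here max(xᵢ) = 10.17.
Posterior ∝ θ^(−5) · θ^(−6) = θ^(−11) on θ ≥ max(5.8, 10.17) = 10.17.
This density is strictly decreasing in θ, so the posterior mode lies at the lower boundary of the support.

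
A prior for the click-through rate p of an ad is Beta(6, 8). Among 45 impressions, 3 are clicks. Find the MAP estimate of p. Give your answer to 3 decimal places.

Prior: Beta(6, 8).
Data: 3 successes in 45 trials. The binomial likelihood contributes p^3(1−p)^42, so the posterior is Beta(6+3, 8+42) = Beta(9, 50).
For Beta(a, b) with a, b > 1 the mode is (a−1)/(a+b−2) = 8/57 ≈ 0.140.

p̂_MAP = 0.140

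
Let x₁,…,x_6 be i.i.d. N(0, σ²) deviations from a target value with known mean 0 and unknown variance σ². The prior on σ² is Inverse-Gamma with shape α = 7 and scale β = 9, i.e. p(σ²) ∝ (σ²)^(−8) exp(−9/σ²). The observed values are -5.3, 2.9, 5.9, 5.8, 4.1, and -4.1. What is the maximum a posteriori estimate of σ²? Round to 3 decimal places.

Sum of squared deviations about the known mean: SS = (-5.3−0)² + (2.9−0)² + (5.9−0)² + (5.8−0)² + (4.1−0)² + (-4.1−0)² = 138.57.
The Normal likelihood contributes (σ²)^(−n/2) exp(−SS/(2σ²)), so the posterior is Inverse-Gamma(α + n/2, β + SS/2) = Inverse-Gamma(10, 78.285).
The mode of Inverse-Gamma(a, b) is b/(a+1) = 78.285/11 ≈ 7.117.

σ̂²_MAP = 7.117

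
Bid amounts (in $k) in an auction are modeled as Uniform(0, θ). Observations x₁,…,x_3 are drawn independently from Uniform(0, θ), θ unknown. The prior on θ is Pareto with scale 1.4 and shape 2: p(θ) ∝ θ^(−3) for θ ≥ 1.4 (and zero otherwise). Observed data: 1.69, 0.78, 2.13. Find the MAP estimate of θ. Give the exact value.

θ̂_MAP = 2.13

The Uniform(0, θ) likelihood is θ^(−n) for θ ≥ max(xᵢ), zero otherwise. Here max(xᵢ) = 2.13.
Posterior ∝ θ^(−3) · θ^(−3) = θ^(−6) on θ ≥ max(1.4, 2.13) = 2.13.
This density is strictly decreasing in θ, so the posterior mode lies at the lower boundary of the support.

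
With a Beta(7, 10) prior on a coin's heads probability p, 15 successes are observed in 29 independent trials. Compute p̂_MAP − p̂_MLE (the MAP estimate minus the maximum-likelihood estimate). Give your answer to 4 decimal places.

MAP − MLE = -0.0400

Posterior is Beta(22, 24); MAP = (22−1)/(46−2) = 21/44 ≈ 0.47727.
MLE ignores the prior: p̂_MLE = k/n = 15/29 ≈ 0.51724.
Difference = 21/44 − 15/29 = -51/1276 ≈ -0.0400.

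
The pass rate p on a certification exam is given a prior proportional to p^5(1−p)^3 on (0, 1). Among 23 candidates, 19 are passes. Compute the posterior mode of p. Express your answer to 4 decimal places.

The prior density ∝ p^5(1−p)^3 is the kernel of Beta(6, 4).
Data: 19 successes in 23 trials. The binomial likelihood contributes p^19(1−p)^4, so the posterior is Beta(6+19, 4+4) = Beta(25, 8).
For Beta(a, b) with a, b > 1 the mode is (a−1)/(a+b−2) = 24/31 ≈ 0.7742.

p̂_MAP = 0.7742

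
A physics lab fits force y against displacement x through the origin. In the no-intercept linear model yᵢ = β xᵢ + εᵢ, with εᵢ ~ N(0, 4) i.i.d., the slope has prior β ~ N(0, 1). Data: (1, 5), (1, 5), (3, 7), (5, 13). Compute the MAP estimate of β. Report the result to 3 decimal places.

log p(β | y) = −Σ(yᵢ − βxᵢ)²/(2·4) − β²/(2·1) + const.
Setting the derivative to zero: Σxᵢ(yᵢ − βxᵢ)/4 − β/1 = 0, so β = Σxᵢyᵢ / (Σxᵢ² + σ²/τ²).
Σxᵢyᵢ = 1·5 + 1·5 + 3·7 + 5·13 = 96; Σxᵢ² = 36; σ²/τ² = 4.
β̂_MAP = 96 / (36 + 4) = 96/40 ≈ 2.400.

β̂_MAP = 2.400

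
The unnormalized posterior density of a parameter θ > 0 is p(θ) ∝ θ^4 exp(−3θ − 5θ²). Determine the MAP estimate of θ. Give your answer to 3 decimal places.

θ̂_MAP = 0.500

ℓ'(θ) = 4/θ − 3 − 10θ. Setting this to zero and multiplying by θ: 10θ² + 3θ − 4 = 0.
θ = (−3 + √(3² + 4·10·4)) / (2·10) = (−3 + √169) / 20 = (−3 + 13)/20 = 1/2.
ℓ''(θ) = −4/θ² − 10 < 0, confirming a maximum.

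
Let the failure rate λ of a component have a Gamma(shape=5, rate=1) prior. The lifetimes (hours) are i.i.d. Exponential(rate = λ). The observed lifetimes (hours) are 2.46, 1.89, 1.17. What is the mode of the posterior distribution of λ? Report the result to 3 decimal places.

λ̂_MAP = 1.074

The Exponential(rate=λ) likelihood is ∝ λ^n e^(−λΣtᵢ). Here n = 3 and Σtᵢ = 2.46 + 1.89 + 1.17 = 5.52.
Posterior ∝ λ^4e^(−1λ) · λ^3e^(−5.52λ) = λ^7e^(−6.52λ), i.e. Gamma(8, 6.52).
Mode = (a−1)/b = 7/6.52 ≈ 1.074.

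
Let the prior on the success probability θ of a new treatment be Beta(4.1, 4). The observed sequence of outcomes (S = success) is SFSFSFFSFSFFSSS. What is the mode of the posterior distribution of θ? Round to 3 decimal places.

Prior: Beta(4.1, 4).
Data: 8 successes in 15 trials (from the sequence). The binomial likelihood contributes θ^8(1−θ)^7, so the posterior is Beta(4.1+8, 4+7) = Beta(12.1, 11).
For Beta(a, b) with a, b > 1 the mode is (a−1)/(a+b−2) = 11.1/21.1 ≈ 0.526.

θ̂_MAP = 0.526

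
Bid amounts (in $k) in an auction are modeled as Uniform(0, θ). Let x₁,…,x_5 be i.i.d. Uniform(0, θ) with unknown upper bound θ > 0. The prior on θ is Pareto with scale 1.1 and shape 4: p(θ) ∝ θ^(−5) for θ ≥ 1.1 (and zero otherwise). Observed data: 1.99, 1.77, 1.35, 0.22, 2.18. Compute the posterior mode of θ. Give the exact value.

The Uniform(0, θ) likelihood is θ^(−n) for θ ≥ max(xᵢ), zero otherwise. Here max(xᵢ) = 2.18.
Posterior ∝ θ^(−5) · θ^(−5) = θ^(−10) on θ ≥ max(1.1, 2.18) = 2.18.
This density is strictly decreasing in θ, so the posterior mode lies at the lower boundary of the support.

θ̂_MAP = 2.18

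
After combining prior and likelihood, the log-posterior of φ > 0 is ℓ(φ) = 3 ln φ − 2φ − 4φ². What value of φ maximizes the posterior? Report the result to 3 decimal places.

φ̂_MAP = 0.500

ℓ'(φ) = 3/φ − 2 − 8φ. Setting this to zero and multiplying by φ: 8φ² + 2φ − 3 = 0.
φ = (−2 + √(2² + 4·8·3)) / (2·8) = (−2 + √100) / 16 = (−2 + 10)/16 = 1/2.
ℓ''(φ) = −3/φ² − 8 < 0, confirming a maximum.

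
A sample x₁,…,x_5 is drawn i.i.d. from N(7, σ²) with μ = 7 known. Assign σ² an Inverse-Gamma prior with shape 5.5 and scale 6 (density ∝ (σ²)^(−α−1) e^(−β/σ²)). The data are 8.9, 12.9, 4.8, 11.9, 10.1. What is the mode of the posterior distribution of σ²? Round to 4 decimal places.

Sum of squared deviations about the known mean: SS = (8.9−7)² + (12.9−7)² + (4.8−7)² + (11.9−7)² + (10.1−7)² = 76.88.
The Normal likelihood contributes (σ²)^(−n/2) exp(−SS/(2σ²)), so the posterior is Inverse-Gamma(α + n/2, β + SS/2) = Inverse-Gamma(8, 44.44).
The mode of Inverse-Gamma(a, b) is b/(a+1) = 44.44/9 ≈ 4.9378.

σ̂²_MAP = 4.9378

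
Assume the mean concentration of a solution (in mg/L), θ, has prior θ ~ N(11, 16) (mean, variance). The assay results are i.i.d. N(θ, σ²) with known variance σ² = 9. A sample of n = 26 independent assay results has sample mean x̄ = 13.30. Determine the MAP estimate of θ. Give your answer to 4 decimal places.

n = 26, x̄ = 13.30.
For a Normal prior and Normal likelihood with known variance, the posterior is Normal; its mode equals its mean, the precision-weighted average.
Prior precision 1/σ₀² = 1/16 = 0.0625; data precision n/σ² = 26/9.
θ̂ = (0.0625·11 + (26/9)·13.3) / (0.0625 + 26/9) = (28159/720)/(425/144) = 28159/2125 ≈ 13.2513.

θ̂_MAP = 13.2513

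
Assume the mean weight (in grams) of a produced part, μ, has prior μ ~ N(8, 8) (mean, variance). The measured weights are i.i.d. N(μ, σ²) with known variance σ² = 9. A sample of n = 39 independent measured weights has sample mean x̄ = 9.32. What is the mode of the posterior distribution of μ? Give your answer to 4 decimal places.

μ̂_MAP = 9.2830

n = 39, x̄ = 9.32.
For a Normal prior and Normal likelihood with known variance, the posterior is Normal; its mode equals its mean, the precision-weighted average.
Prior precision 1/σ₀² = 1/8 = 0.125; data precision n/σ² = 39/9 = 13/3.
μ̂ = (0.125·8 + (13/3)·9.32) / (0.125 + 13/3) = (3104/75)/(107/24) = 24832/2675 ≈ 9.2830.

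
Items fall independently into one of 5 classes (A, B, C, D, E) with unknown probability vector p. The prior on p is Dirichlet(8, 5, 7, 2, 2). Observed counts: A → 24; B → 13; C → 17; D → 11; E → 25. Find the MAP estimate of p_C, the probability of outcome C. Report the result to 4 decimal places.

MAP estimate of p_C = 0.2110

The posterior is Dirichlet(αᵢ + nᵢ) = Dirichlet(32, 18, 24, 13, 27).
For a Dirichlet(a₁,…,a_K) with all aᵢ > 1, the mode has j-th component (aⱼ − 1)/(Σaᵢ − K).
Here Σaᵢ = 114 and K = 5, so p_C = (24 − 1)/(114 − 5) = 23/109 ≈ 0.2110.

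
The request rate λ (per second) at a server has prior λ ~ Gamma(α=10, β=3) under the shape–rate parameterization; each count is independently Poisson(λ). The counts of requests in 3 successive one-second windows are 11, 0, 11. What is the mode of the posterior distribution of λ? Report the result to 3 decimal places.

Σxᵢ = 11+0+11 = 22, with n = 3.
Posterior ∝ λ^9e^(−3λ) · λ^22e^(−3λ) = λ^31e^(−6λ), i.e. Gamma(shape=32, rate=6).
The mode of a Gamma(a, b) with a ≥ 1 (shape–rate) is (a−1)/b = 31/6 ≈ 5.167.

λ̂_MAP = 5.167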